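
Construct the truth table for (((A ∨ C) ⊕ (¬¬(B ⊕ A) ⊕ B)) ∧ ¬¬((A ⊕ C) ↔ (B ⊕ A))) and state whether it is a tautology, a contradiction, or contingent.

contingent

A  B  C  |  φ
1  1  1  |  0
1  1  0  |  0
1  0  1  |  0
1  0  0  |  0
0  1  1  |  1
0  1  0  |  0
0  0  1  |  0
0  0  0  |  0
1 of 8 rows are 1, so the formula is contingent.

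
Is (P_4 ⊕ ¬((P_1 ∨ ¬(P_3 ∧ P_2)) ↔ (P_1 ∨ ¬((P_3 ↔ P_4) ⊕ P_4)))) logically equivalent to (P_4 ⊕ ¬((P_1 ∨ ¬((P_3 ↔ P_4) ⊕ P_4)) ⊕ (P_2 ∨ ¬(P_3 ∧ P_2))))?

not equivalent

P_1  P_2  P_3  P_4  |  φ  ψ
 T    T    T    T   |  T  F
 T    T    T    F   |  F  T
 T    T    F    T   |  T  F
 T    T    F    F   |  F  T
 T    F    T    T   |  T  F
 T    F    T    F   |  F  T
 T    F    F    T   |  T  F
 T    F    F    F   |  F  T
 F    T    T    T   |  F  F
 F    T    T    F   |  T  T
 F    T    F    T   |  F  T
 F    T    F    F   |  T  F
 F    F    T    T   |  T  F
 F    F    T    F   |  F  T
 F    F    F    T   |  F  T
 F    F    F    F   |  T  F
The columns differ at P_1=T, P_2=T, P_3=T, P_4=T (φ=T, ψ=F), so they are not equivalent.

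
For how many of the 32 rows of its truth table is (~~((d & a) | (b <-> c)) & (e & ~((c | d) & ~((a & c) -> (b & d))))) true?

a | b | c | d | e || φ
F | F | F | F | F || F
F | F | F | F | T || T
F | F | F | T | F || F
F | F | F | T | T || T
F | F | T | F | F || F
F | F | T | F | T || F
F | F | T | T | F || F
F | F | T | T | T || F
F | T | F | F | F || F
F | T | F | F | T || F
F | T | F | T | F || F
F | T | F | T | T || F
F | T | T | F | F || F
F | T | T | F | T || T
F | T | T | T | F || F
F | T | T | T | T || T
T | F | F | F | F || F
T | F | F | F | T || T
T | F | F | T | F || F
T | F | F | T | T || T
T | F | T | F | F || F
T | F | T | F | T || F
T | F | T | T | F || F
T | F | T | T | T || F
T | T | F | F | F || F
T | T | F | F | T || F
T | T | F | T | F || F
T | T | F | T | T || T
T | T | T | F | F || F
T | T | T | F | T || F
T | T | T | T | F || F
T | T | T | T | T || T
The formula is true on 8 of the 32 rows.

8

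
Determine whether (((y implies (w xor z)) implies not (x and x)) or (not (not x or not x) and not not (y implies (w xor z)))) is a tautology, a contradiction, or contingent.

tautology

x  y  z  w  |  φ
1  1  1  1  |  1
1  1  1  0  |  1
1  1  0  1  |  1
1  1  0  0  |  1
1  0  1  1  |  1
1  0  1  0  |  1
1  0  0  1  |  1
1  0  0  0  |  1
0  1  1  1  |  1
0  1  1  0  |  1
0  1  0  1  |  1
0  1  0  0  |  1
0  0  1  1  |  1
0  0  1  0  |  1
0  0  0  1  |  1
0  0  0  0  |  1
Every row is 1, so the formula is a tautology.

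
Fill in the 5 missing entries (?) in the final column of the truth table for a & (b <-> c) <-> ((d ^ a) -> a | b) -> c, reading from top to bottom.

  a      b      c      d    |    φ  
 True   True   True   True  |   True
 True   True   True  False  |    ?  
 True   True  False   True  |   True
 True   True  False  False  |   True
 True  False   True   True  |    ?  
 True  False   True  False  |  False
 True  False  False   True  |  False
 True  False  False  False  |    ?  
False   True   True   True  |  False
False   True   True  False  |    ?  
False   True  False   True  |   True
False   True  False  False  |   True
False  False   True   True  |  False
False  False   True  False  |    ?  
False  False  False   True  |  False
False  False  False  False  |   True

Row a=True, b=True, c=True, d=False: (a & (b <-> c)) = True, (((d ^ a) -> a | b) -> c) = True, so the formula = True.
Row a=True, b=False, c=True, d=True: (a & (b <-> c)) = False, (((d ^ a) -> a | b) -> c) = True, so the formula = False.
Row a=True, b=False, c=False, d=False: (a & (b <-> c)) = True, (((d ^ a) -> a | b) -> c) = False, so the formula = False.
Row a=False, b=True, c=True, d=False: (a & (b <-> c)) = False, (((d ^ a) -> a | b) -> c) = True, so the formula = False.
Row a=False, b=False, c=True, d=False: (a & (b <-> c)) = False, (((d ^ a) -> a | b) -> c) = True, so the formula = False.

True, False, False, False, False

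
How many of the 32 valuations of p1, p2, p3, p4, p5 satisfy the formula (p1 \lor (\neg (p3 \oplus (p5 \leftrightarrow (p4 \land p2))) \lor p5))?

p1 | p2 | p3 | p4 | p5 || φ
T  | T  | T  | T  | T  || T
T  | T  | T  | T  | F  || T
T  | T  | T  | F  | T  || T
T  | T  | T  | F  | F  || T
T  | T  | F  | T  | T  || T
T  | T  | F  | T  | F  || T
T  | T  | F  | F  | T  || T
T  | T  | F  | F  | F  || T
T  | F  | T  | T  | T  || T
T  | F  | T  | T  | F  || T
T  | F  | T  | F  | T  || T
T  | F  | T  | F  | F  || T
T  | F  | F  | T  | T  || T
T  | F  | F  | T  | F  || T
T  | F  | F  | F  | T  || T
T  | F  | F  | F  | F  || T
F  | T  | T  | T  | T  || T
F  | T  | T  | T  | F  || F
F  | T  | T  | F  | T  || T
F  | T  | T  | F  | F  || T
F  | T  | F  | T  | T  || T
F  | T  | F  | T  | F  || T
F  | T  | F  | F  | T  || T
F  | T  | F  | F  | F  || F
F  | F  | T  | T  | T  || T
F  | F  | T  | T  | F  || T
F  | F  | T  | F  | T  || T
F  | F  | T  | F  | F  || T
F  | F  | F  | T  | T  || T
F  | F  | F  | T  | F  || F
F  | F  | F  | F  | T  || T
F  | F  | F  | F  | F  || F
The formula is true on 28 of the 32 rows.

28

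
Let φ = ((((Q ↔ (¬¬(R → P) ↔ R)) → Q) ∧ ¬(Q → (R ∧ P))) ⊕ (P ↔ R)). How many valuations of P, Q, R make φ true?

5

P | Q | R || (R → P) | ¬(R → P) | ¬¬(R → P) | (¬¬(R → P) ↔ R) | (Q ↔ (¬¬(R → P) ↔ R)) | ((Q ↔ (¬¬(R → P) ↔ R)) → Q) | (R ∧ P) | (Q → (R ∧ P)) | ¬(Q → (R ∧ P)) | (P ↔ R) | φ
0 | 0 | 0 ||    1    |    0     |     1     |        0        |           1           |              0              |    0    |       1       |       0        |    1    | 1
0 | 0 | 1 ||    0    |    1     |     0     |        0        |           1           |              0              |    0    |       1       |       0        |    0    | 0
0 | 1 | 0 ||    1    |    0     |     1     |        0        |           0           |              1              |    0    |       0       |       1        |    1    | 0
0 | 1 | 1 ||    0    |    1     |     0     |        0        |           0           |              1              |    0    |       0       |       1        |    0    | 1
1 | 0 | 0 ||    1    |    0     |     1     |        0        |           1           |              0              |    0    |       1       |       0        |    0    | 0
1 | 0 | 1 ||    1    |    0     |     1     |        1        |           0           |              1              |    1    |       1       |       0        |    1    | 1
1 | 1 | 0 ||    1    |    0     |     1     |        0        |           0           |              1              |    0    |       0       |       1        |    0    | 1
1 | 1 | 1 ||    1    |    0     |     1     |        1        |           1           |              1              |    1    |       1       |       0        |    1    | 1
The formula is true on 5 of the 8 rows.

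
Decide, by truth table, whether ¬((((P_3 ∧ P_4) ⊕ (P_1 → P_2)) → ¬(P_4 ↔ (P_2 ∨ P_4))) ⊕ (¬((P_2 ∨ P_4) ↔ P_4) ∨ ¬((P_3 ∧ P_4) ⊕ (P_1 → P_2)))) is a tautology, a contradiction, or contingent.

tautology

P_1  P_2  P_3  P_4  |  (P_3 ∧ P_4)  (P_1 → P_2)  ((P_3 ∧ P_4) ⊕ (P_1 → P_2))  (P_2 ∨ P_4)  (P_4 ↔ (P_2 ∨ P_4))  ¬(P_4 ↔ (P_2 ∨ P_4))  ((P_2 ∨ P_4) ↔ P_4)  ¬((P_2 ∨ P_4) ↔ P_4)  ¬((P_3 ∧ P_4) ⊕ (P_1 → P_2))  φ
 F    F    F    F   |       F            T                    T                    F                T                    F                     T                    F                         F                T
 F    F    F    T   |       F            T                    T                    T                T                    F                     T                    F                         F                T
 F    F    T    F   |       F            T                    T                    F                T                    F                     T                    F                         F                T
 F    F    T    T   |       T            T                    F                    T                T                    F                     T                    F                         T                T
 F    T    F    F   |       F            T                    T                    T                F                    T                     F                    T                         F                T
 F    T    F    T   |       F            T                    T                    T                T                    F                     T                    F                         F                T
 F    T    T    F   |       F            T                    T                    T                F                    T                     F                    T                         F                T
 F    T    T    T   |       T            T                    F                    T                T                    F                     T                    F                         T                T
 T    F    F    F   |       F            F                    F                    F                T                    F                     T                    F                         T                T
 T    F    F    T   |       F            F                    F                    T                T                    F                     T                    F                         T                T
 T    F    T    F   |       F            F                    F                    F                T                    F                     T                    F                         T                T
 T    F    T    T   |       T            F                    T                    T                T                    F                     T                    F                         F                T
 T    T    F    F   |       F            T                    T                    T                F                    T                     F                    T                         F                T
 T    T    F    T   |       F            T                    T                    T                T                    F                     T                    F                         F                T
 T    T    T    F   |       F            T                    T                    T                F                    T                     F                    T                         F                T
 T    T    T    T   |       T            T                    F                    T                T                    F                     T                    F                         T                T
Every row is T, so the formula is a tautology.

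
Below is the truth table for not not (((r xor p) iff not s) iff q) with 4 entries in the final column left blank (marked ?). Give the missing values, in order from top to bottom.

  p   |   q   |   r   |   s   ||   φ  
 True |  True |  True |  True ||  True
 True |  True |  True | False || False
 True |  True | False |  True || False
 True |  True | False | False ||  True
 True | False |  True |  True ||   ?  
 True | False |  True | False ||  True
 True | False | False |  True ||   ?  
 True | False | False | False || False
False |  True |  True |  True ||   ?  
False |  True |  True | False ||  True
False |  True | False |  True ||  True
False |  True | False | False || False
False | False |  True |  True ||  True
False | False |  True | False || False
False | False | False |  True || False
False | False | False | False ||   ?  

False, True, False, True

Row p=True, q=False, r=True, s=True: (((r xor p) iff not s) iff q) = False, not (((r xor p) iff not s) iff q) = True, so the formula = False.
Row p=True, q=False, r=False, s=True: (((r xor p) iff not s) iff q) = True, not (((r xor p) iff not s) iff q) = False, so the formula = True.
Row p=False, q=True, r=True, s=True: (((r xor p) iff not s) iff q) = False, not (((r xor p) iff not s) iff q) = True, so the formula = False.
Row p=False, q=False, r=False, s=False: (((r xor p) iff not s) iff q) = True, not (((r xor p) iff not s) iff q) = False, so the formula = True.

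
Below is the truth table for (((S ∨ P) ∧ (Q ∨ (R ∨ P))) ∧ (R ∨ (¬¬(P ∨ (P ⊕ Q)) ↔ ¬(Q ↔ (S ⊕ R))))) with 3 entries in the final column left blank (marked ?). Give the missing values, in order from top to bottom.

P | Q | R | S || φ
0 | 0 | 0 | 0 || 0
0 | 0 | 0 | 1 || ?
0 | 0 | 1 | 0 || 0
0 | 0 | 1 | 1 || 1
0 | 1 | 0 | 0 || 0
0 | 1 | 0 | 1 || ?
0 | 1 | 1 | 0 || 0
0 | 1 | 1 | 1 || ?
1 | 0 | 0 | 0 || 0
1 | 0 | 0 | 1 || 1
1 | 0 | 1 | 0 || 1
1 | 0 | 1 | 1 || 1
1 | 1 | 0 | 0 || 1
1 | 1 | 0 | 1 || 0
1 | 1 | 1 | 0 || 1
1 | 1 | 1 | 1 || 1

0, 0, 1

Row P=0, Q=0, R=0, S=1: ((S ∨ P) ∧ (Q ∨ (R ∨ P))) = 0, (R ∨ (¬¬(P ∨ (P ⊕ Q)) ↔ ¬(Q ↔ (S ⊕ R)))) = 0, so the formula = 0.
Row P=0, Q=1, R=0, S=1: ((S ∨ P) ∧ (Q ∨ (R ∨ P))) = 1, (R ∨ (¬¬(P ∨ (P ⊕ Q)) ↔ ¬(Q ↔ (S ⊕ R)))) = 0, so the formula = 0.
Row P=0, Q=1, R=1, S=1: ((S ∨ P) ∧ (Q ∨ (R ∨ P))) = 1, (R ∨ (¬¬(P ∨ (P ⊕ Q)) ↔ ¬(Q ↔ (S ⊕ R)))) = 1, so the formula = 1.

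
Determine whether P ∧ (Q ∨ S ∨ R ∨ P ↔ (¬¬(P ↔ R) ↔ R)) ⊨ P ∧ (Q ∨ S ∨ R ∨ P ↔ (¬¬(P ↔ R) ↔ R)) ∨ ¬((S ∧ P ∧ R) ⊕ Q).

P | Q | R | S | φ | ψ
- | - | - | - | - | -
1 | 1 | 1 | 1 | 1 | 1
1 | 1 | 1 | 0 | 1 | 1
1 | 1 | 0 | 1 | 1 | 1
1 | 1 | 0 | 0 | 1 | 1
1 | 0 | 1 | 1 | 1 | 1
1 | 0 | 1 | 0 | 1 | 1
1 | 0 | 0 | 1 | 1 | 1
1 | 0 | 0 | 0 | 1 | 1
0 | 1 | 1 | 1 | 0 | 0
0 | 1 | 1 | 0 | 0 | 0
0 | 1 | 0 | 1 | 0 | 0
0 | 1 | 0 | 0 | 0 | 0
0 | 0 | 1 | 1 | 0 | 1
0 | 0 | 1 | 0 | 0 | 1
0 | 0 | 0 | 1 | 0 | 1
0 | 0 | 0 | 0 | 0 | 1
In every row where φ is true, ψ is also true, so φ ⊨ ψ.

yes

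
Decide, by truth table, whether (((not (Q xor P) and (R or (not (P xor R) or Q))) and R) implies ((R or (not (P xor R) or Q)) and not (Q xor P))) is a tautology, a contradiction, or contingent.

P | Q | R | (Q xor P) | not (Q xor P) | (P xor R) | not (P xor R) | (not (P xor R) or Q) | (R or (not (P xor R) or Q)) | φ
- | - | - | --------- | ------------- | --------- | ------------- | -------------------- | --------------------------- | -
1 | 1 | 1 |     0     |       1       |     0     |       1       |          1           |              1              | 1
1 | 1 | 0 |     0     |       1       |     1     |       0       |          1           |              1              | 1
1 | 0 | 1 |     1     |       0       |     0     |       1       |          1           |              1              | 1
1 | 0 | 0 |     1     |       0       |     1     |       0       |          0           |              0              | 1
0 | 1 | 1 |     1     |       0       |     1     |       0       |          1           |              1              | 1
0 | 1 | 0 |     1     |       0       |     0     |       1       |          1           |              1              | 1
0 | 0 | 1 |     0     |       1       |     1     |       0       |          0           |              1              | 1
0 | 0 | 0 |     0     |       1       |     0     |       1       |          1           |              1              | 1
Every row is 1, so the formula is a tautology.

tautology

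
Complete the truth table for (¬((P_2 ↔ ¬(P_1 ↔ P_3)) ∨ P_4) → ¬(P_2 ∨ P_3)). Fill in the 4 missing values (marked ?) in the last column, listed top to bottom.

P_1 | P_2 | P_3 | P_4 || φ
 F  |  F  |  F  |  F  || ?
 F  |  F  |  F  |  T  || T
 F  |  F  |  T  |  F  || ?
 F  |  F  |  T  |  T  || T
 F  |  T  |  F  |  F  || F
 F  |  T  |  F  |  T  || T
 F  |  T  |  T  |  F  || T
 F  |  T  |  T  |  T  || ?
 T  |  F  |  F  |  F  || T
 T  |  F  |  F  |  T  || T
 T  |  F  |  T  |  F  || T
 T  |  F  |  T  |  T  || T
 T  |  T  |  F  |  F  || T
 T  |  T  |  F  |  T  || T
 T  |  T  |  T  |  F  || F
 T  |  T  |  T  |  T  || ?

Row P_1=F, P_2=F, P_3=F, P_4=F: ¬((P_2 ↔ ¬(P_1 ↔ P_3)) ∨ P_4) = F, ¬(P_2 ∨ P_3) = T, so the formula = T.
Row P_1=F, P_2=F, P_3=T, P_4=F: ¬((P_2 ↔ ¬(P_1 ↔ P_3)) ∨ P_4) = T, ¬(P_2 ∨ P_3) = F, so the formula = F.
Row P_1=F, P_2=T, P_3=T, P_4=T: ¬((P_2 ↔ ¬(P_1 ↔ P_3)) ∨ P_4) = F, ¬(P_2 ∨ P_3) = F, so the formula = T.
Row P_1=T, P_2=T, P_3=T, P_4=T: ¬((P_2 ↔ ¬(P_1 ↔ P_3)) ∨ P_4) = F, ¬(P_2 ∨ P_3) = F, so the formula = T.

T, F, T, T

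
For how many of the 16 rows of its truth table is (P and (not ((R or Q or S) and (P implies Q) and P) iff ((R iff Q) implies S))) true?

4

P | Q | R | S || (R or Q or S) | (P implies Q) | (R iff Q) | ((R iff Q) implies S) | φ
0 | 0 | 0 | 0 ||       0       |       1       |     1     |           0           | 0
0 | 0 | 0 | 1 ||       1       |       1       |     1     |           1           | 0
0 | 0 | 1 | 0 ||       1       |       1       |     0     |           1           | 0
0 | 0 | 1 | 1 ||       1       |       1       |     0     |           1           | 0
0 | 1 | 0 | 0 ||       1       |       1       |     0     |           1           | 0
0 | 1 | 0 | 1 ||       1       |       1       |     0     |           1           | 0
0 | 1 | 1 | 0 ||       1       |       1       |     1     |           0           | 0
0 | 1 | 1 | 1 ||       1       |       1       |     1     |           1           | 0
1 | 0 | 0 | 0 ||       0       |       0       |     1     |           0           | 0
1 | 0 | 0 | 1 ||       1       |       0       |     1     |           1           | 1
1 | 0 | 1 | 0 ||       1       |       0       |     0     |           1           | 1
1 | 0 | 1 | 1 ||       1       |       0       |     0     |           1           | 1
1 | 1 | 0 | 0 ||       1       |       1       |     0     |           1           | 0
1 | 1 | 0 | 1 ||       1       |       1       |     0     |           1           | 0
1 | 1 | 1 | 0 ||       1       |       1       |     1     |           0           | 1
1 | 1 | 1 | 1 ||       1       |       1       |     1     |           1           | 0
The formula is true on 4 of the 16 rows.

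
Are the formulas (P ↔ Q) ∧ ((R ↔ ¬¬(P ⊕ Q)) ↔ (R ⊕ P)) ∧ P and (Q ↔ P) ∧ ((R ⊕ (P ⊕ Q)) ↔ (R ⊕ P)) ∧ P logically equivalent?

P | Q | R || φ | ψ
T | T | T || T | F
T | T | F || T | F
T | F | T || F | F
T | F | F || F | F
F | T | T || F | F
F | T | F || F | F
F | F | T || F | F
F | F | F || F | F
The columns differ at P=T, Q=T, R=T (φ=T, ψ=F), so they are not equivalent.

not equivalent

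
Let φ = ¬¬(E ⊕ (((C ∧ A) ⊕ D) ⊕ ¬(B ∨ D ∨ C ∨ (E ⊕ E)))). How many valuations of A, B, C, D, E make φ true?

  A      B      C      D      E    |    φ  
False  False  False  False  False  |   True
False  False  False  False   True  |  False
False  False  False   True  False  |   True
False  False  False   True   True  |  False
False  False   True  False  False  |  False
False  False   True  False   True  |   True
False  False   True   True  False  |   True
False  False   True   True   True  |  False
False   True  False  False  False  |  False
False   True  False  False   True  |   True
False   True  False   True  False  |   True
False   True  False   True   True  |  False
False   True   True  False  False  |  False
False   True   True  False   True  |   True
False   True   True   True  False  |   True
False   True   True   True   True  |  False
 True  False  False  False  False  |   True
 True  False  False  False   True  |  False
 True  False  False   True  False  |   True
 True  False  False   True   True  |  False
 True  False   True  False  False  |   True
 True  False   True  False   True  |  False
 True  False   True   True  False  |  False
 True  False   True   True   True  |   True
 True   True  False  False  False  |  False
 True   True  False  False   True  |   True
 True   True  False   True  False  |   True
 True   True  False   True   True  |  False
 True   True   True  False  False  |   True
 True   True   True  False   True  |  False
 True   True   True   True  False  |  False
 True   True   True   True   True  |   True
The formula is true on 16 of the 32 rows.

16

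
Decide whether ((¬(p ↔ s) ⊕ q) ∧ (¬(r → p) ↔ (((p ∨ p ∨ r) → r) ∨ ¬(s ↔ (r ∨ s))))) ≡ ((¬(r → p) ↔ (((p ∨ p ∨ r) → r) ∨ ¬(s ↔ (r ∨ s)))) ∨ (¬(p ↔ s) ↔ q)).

p | q | r | s | φ | ψ
- | - | - | - | - | -
F | F | F | F | F | T
F | F | F | T | F | F
F | F | T | F | F | T
F | F | T | T | T | T
F | T | F | F | F | F
F | T | F | T | F | T
F | T | T | F | T | T
F | T | T | T | F | T
T | F | F | F | T | T
T | F | F | T | F | T
T | F | T | F | F | F
T | F | T | T | F | T
T | T | F | F | F | T
T | T | F | T | T | T
T | T | T | F | F | T
T | T | T | T | F | F
The columns differ at p=F, q=F, r=F, s=F (φ=F, ψ=T), so they are not equivalent.

not equivalent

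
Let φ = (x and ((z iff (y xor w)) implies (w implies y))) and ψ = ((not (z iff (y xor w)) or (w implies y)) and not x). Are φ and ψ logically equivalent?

not equivalent

x  y  z  w  |  φ  ψ
0  0  0  0  |  0  1
0  0  0  1  |  0  1
0  0  1  0  |  0  1
0  0  1  1  |  0  0
0  1  0  0  |  0  1
0  1  0  1  |  0  1
0  1  1  0  |  0  1
0  1  1  1  |  0  1
1  0  0  0  |  1  0
1  0  0  1  |  1  0
1  0  1  0  |  1  0
1  0  1  1  |  0  0
1  1  0  0  |  1  0
1  1  0  1  |  1  0
1  1  1  0  |  1  0
1  1  1  1  |  1  0
The columns differ at x=0, y=0, z=0, w=0 (φ=0, ψ=1), so they are not equivalent.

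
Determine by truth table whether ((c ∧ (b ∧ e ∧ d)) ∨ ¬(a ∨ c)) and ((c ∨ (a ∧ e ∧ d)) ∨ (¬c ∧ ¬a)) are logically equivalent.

not equivalent

a | b | c | d | e || φ | ψ
T | T | T | T | T || T | T
T | T | T | T | F || F | T
T | T | T | F | T || F | T
T | T | T | F | F || F | T
T | T | F | T | T || F | T
T | T | F | T | F || F | F
T | T | F | F | T || F | F
T | T | F | F | F || F | F
T | F | T | T | T || F | T
T | F | T | T | F || F | T
T | F | T | F | T || F | T
T | F | T | F | F || F | T
T | F | F | T | T || F | T
T | F | F | T | F || F | F
T | F | F | F | T || F | F
T | F | F | F | F || F | F
F | T | T | T | T || T | T
F | T | T | T | F || F | T
F | T | T | F | T || F | T
F | T | T | F | F || F | T
F | T | F | T | T || T | T
F | T | F | T | F || T | T
F | T | F | F | T || T | T
F | T | F | F | F || T | T
F | F | T | T | T || F | T
F | F | T | T | F || F | T
F | F | T | F | T || F | T
F | F | T | F | F || F | T
F | F | F | T | T || T | T
F | F | F | T | F || T | T
F | F | F | F | T || T | T
F | F | F | F | F || T | T
The columns differ at a=T, b=T, c=T, d=T, e=F (φ=F, ψ=T), so they are not equivalent.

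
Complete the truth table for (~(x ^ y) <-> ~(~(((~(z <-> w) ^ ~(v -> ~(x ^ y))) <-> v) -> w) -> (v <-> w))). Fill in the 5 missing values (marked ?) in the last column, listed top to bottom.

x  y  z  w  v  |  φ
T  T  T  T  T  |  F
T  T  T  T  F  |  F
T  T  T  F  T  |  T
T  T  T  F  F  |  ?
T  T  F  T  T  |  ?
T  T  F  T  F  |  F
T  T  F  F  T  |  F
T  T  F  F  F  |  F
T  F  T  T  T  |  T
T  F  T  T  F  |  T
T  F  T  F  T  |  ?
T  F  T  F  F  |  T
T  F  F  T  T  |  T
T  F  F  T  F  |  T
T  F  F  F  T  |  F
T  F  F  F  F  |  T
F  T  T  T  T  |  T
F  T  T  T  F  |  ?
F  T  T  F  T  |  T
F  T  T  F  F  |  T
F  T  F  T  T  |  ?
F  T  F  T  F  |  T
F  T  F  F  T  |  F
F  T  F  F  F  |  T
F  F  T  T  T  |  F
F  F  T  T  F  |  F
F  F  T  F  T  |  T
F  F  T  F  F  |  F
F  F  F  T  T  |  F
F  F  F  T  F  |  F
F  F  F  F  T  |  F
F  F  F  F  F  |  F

F, F, T, T, T

Row x=T, y=T, z=T, w=F, v=F: ~(x ^ y) = T, ~(~(((~(z <-> w) ^ ~(v -> ~(x ^ y))) <-> v) -> w) -> (v <-> w)) = F, so the formula = F.
Row x=T, y=T, z=F, w=T, v=T: ~(x ^ y) = T, ~(~(((~(z <-> w) ^ ~(v -> ~(x ^ y))) <-> v) -> w) -> (v <-> w)) = F, so the formula = F.
Row x=T, y=F, z=T, w=F, v=T: ~(x ^ y) = F, ~(~(((~(z <-> w) ^ ~(v -> ~(x ^ y))) <-> v) -> w) -> (v <-> w)) = F, so the formula = T.
Row x=F, y=T, z=T, w=T, v=F: ~(x ^ y) = F, ~(~(((~(z <-> w) ^ ~(v -> ~(x ^ y))) <-> v) -> w) -> (v <-> w)) = F, so the formula = T.
Row x=F, y=T, z=F, w=T, v=T: ~(x ^ y) = F, ~(~(((~(z <-> w) ^ ~(v -> ~(x ^ y))) <-> v) -> w) -> (v <-> w)) = F, so the formula = T.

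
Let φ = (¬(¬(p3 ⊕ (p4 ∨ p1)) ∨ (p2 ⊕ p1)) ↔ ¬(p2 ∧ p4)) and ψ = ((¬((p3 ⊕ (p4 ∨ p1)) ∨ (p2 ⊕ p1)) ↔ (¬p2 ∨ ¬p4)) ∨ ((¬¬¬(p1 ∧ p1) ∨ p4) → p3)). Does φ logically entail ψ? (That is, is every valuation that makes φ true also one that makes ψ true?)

p1  p2  p3  p4  |  φ  ψ
T   T   T   T   |  T  T
T   T   T   F   |  F  T
T   T   F   T   |  F  T
T   T   F   F   |  T  T
T   F   T   T   |  F  T
T   F   T   F   |  F  T
T   F   F   T   |  F  F
T   F   F   F   |  F  T
F   T   T   T   |  T  T
F   T   T   F   |  F  T
F   T   F   T   |  T  T
F   T   F   F   |  F  F
F   F   T   T   |  F  T
F   F   T   F   |  T  T
F   F   F   T   |  T  F
F   F   F   F   |  F  T
At p1=F, p2=F, p3=F, p4=T we have φ true but ψ false, so φ does not entail ψ.

no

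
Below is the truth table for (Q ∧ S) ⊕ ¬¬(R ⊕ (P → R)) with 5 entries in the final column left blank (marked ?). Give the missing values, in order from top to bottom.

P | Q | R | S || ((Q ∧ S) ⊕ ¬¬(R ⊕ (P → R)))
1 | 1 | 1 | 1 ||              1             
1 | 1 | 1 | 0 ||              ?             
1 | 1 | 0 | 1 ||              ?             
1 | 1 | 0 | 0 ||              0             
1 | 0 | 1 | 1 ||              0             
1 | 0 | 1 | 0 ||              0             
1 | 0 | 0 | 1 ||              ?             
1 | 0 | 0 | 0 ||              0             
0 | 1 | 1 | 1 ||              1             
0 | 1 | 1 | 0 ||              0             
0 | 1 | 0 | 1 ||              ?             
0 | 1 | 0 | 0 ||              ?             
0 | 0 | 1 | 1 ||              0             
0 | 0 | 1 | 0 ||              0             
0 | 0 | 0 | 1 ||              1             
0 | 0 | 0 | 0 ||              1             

Row P=1, Q=1, R=1, S=0: (Q ∧ S) = 0, ¬¬(R ⊕ (P → R)) = 0, so ((Q ∧ S) ⊕ ¬¬(R ⊕ (P → R))) = 0.
Row P=1, Q=1, R=0, S=1: (Q ∧ S) = 1, ¬¬(R ⊕ (P → R)) = 0, so ((Q ∧ S) ⊕ ¬¬(R ⊕ (P → R))) = 1.
Row P=1, Q=0, R=0, S=1: (Q ∧ S) = 0, ¬¬(R ⊕ (P → R)) = 0, so ((Q ∧ S) ⊕ ¬¬(R ⊕ (P → R))) = 0.
Row P=0, Q=1, R=0, S=1: (Q ∧ S) = 1, ¬¬(R ⊕ (P → R)) = 1, so ((Q ∧ S) ⊕ ¬¬(R ⊕ (P → R))) = 0.
Row P=0, Q=1, R=0, S=0: (Q ∧ S) = 0, ¬¬(R ⊕ (P → R)) = 1, so ((Q ∧ S) ⊕ ¬¬(R ⊕ (P → R))) = 1.

0, 1, 0, 0, 1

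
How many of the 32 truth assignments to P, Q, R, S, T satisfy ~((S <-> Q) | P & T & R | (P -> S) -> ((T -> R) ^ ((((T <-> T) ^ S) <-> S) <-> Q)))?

15

P | Q | R | S | T | φ
- | - | - | - | - | -
F | F | F | F | F | T
F | F | F | F | T | F
F | F | F | T | F | T
F | F | F | T | T | F
F | F | T | F | F | T
F | F | T | F | T | T
F | F | T | T | F | T
F | F | T | T | T | T
F | T | F | F | F | F
F | T | F | F | T | T
F | T | F | T | F | F
F | T | F | T | T | T
F | T | T | F | F | F
F | T | T | F | T | F
F | T | T | T | F | F
F | T | T | T | T | F
T | F | F | F | F | T
T | F | F | F | T | F
T | F | F | T | F | T
T | F | F | T | T | F
T | F | T | F | F | T
T | F | T | F | T | T
T | F | T | T | F | T
T | F | T | T | T | T
T | T | F | F | F | F
T | T | F | F | T | F
T | T | F | T | F | F
T | T | F | T | T | T
T | T | T | F | F | F
T | T | T | F | T | F
T | T | T | T | F | F
T | T | T | T | T | F
The formula is true on 15 of the 32 rows.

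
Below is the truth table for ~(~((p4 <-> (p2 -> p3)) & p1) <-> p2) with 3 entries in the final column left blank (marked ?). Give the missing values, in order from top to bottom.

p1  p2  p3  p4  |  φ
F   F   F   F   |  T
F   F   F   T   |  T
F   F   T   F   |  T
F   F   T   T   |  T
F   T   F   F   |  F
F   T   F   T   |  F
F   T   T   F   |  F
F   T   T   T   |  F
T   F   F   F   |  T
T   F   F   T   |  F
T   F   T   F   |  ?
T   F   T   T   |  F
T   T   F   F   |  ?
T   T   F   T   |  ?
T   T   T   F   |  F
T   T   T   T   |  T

Row p1=T, p2=F, p3=T, p4=F: ~((p4 <-> (p2 -> p3)) & p1) = T, (~((p4 <-> (p2 -> p3)) & p1) <-> p2) = F, so the formula = T.
Row p1=T, p2=T, p3=F, p4=F: ~((p4 <-> (p2 -> p3)) & p1) = F, (~((p4 <-> (p2 -> p3)) & p1) <-> p2) = F, so the formula = T.
Row p1=T, p2=T, p3=F, p4=T: ~((p4 <-> (p2 -> p3)) & p1) = T, (~((p4 <-> (p2 -> p3)) & p1) <-> p2) = T, so the formula = F.

T, T, F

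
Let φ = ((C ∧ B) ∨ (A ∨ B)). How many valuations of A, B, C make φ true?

6

A  B  C  |  (C ∧ B)  (A ∨ B)  ((C ∧ B) ∨ (A ∨ B))
F  F  F  |     F        F              F         
F  F  T  |     F        F              F         
F  T  F  |     F        T              T         
F  T  T  |     T        T              T         
T  F  F  |     F        T              T         
T  F  T  |     F        T              T         
T  T  F  |     F        T              T         
T  T  T  |     T        T              T         
The formula is true on 6 of the 8 rows.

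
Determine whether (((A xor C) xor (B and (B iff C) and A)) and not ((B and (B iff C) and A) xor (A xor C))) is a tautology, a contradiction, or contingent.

A  B  C  |  (A xor C)  (B iff C)  (B and (B iff C) and A)  φ
T  T  T  |      F          T                 T             F
T  T  F  |      T          F                 F             F
T  F  T  |      F          F                 F             F
T  F  F  |      T          T                 F             F
F  T  T  |      T          T                 F             F
F  T  F  |      F          F                 F             F
F  F  T  |      T          F                 F             F
F  F  F  |      F          T                 F             F
Every row is F, so the formula is a contradiction.

contradiction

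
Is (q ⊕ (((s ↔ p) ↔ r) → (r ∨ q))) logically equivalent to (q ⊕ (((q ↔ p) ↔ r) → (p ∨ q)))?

not equivalent

p | q | r | s | φ | ψ
- | - | - | - | - | -
T | T | T | T | F | F
T | T | T | F | F | F
T | T | F | T | F | F
T | T | F | F | F | F
T | F | T | T | T | T
T | F | T | F | T | T
T | F | F | T | T | T
T | F | F | F | F | T
F | T | T | T | F | F
F | T | T | F | F | F
F | T | F | T | F | F
F | T | F | F | F | F
F | F | T | T | T | F
F | F | T | F | T | F
F | F | F | T | F | T
F | F | F | F | T | T
The columns differ at p=T, q=F, r=F, s=F (φ=F, ψ=T), so they are not equivalent.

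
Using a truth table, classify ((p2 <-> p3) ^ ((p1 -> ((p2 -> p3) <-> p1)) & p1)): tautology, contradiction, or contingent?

contingent

  p1     p2     p3   |    φ  
 True   True   True  |  False
 True   True  False  |  False
 True  False   True  |   True
 True  False  False  |  False
False   True   True  |   True
False   True  False  |  False
False  False   True  |  False
False  False  False  |   True
3 of 8 rows are True, so the formula is contingent.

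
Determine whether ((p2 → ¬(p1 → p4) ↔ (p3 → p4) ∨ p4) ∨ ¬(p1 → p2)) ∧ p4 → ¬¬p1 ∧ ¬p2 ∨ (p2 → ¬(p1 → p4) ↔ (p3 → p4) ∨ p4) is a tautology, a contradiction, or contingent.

tautology

p1 | p2 | p3 | p4 || φ
1  | 1  | 1  | 1  || 1
1  | 1  | 1  | 0  || 1
1  | 1  | 0  | 1  || 1
1  | 1  | 0  | 0  || 1
1  | 0  | 1  | 1  || 1
1  | 0  | 1  | 0  || 1
1  | 0  | 0  | 1  || 1
1  | 0  | 0  | 0  || 1
0  | 1  | 1  | 1  || 1
0  | 1  | 1  | 0  || 1
0  | 1  | 0  | 1  || 1
0  | 1  | 0  | 0  || 1
0  | 0  | 1  | 1  || 1
0  | 0  | 1  | 0  || 1
0  | 0  | 0  | 1  || 1
0  | 0  | 0  | 0  || 1
Every row is 1, so the formula is a tautology.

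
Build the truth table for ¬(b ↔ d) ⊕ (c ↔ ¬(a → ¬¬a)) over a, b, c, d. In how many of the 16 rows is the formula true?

8

a | b | c | d | (b ↔ d) | ¬(b ↔ d) | ¬a | ¬¬a | (a → ¬¬a) | ¬(a → ¬¬a) | (c ↔ ¬(a → ¬¬a)) | (¬(b ↔ d) ⊕ (c ↔ ¬(a → ¬¬a)))
- | - | - | - | ------- | -------- | -- | --- | --------- | ---------- | ---------------- | -----------------------------
1 | 1 | 1 | 1 |    1    |    0     | 0  |  1  |     1     |     0      |        0         |               0              
1 | 1 | 1 | 0 |    0    |    1     | 0  |  1  |     1     |     0      |        0         |               1              
1 | 1 | 0 | 1 |    1    |    0     | 0  |  1  |     1     |     0      |        1         |               1              
1 | 1 | 0 | 0 |    0    |    1     | 0  |  1  |     1     |     0      |        1         |               0              
1 | 0 | 1 | 1 |    0    |    1     | 0  |  1  |     1     |     0      |        0         |               1              
1 | 0 | 1 | 0 |    1    |    0     | 0  |  1  |     1     |     0      |        0         |               0              
1 | 0 | 0 | 1 |    0    |    1     | 0  |  1  |     1     |     0      |        1         |               0              
1 | 0 | 0 | 0 |    1    |    0     | 0  |  1  |     1     |     0      |        1         |               1              
0 | 1 | 1 | 1 |    1    |    0     | 1  |  0  |     1     |     0      |        0         |               0              
0 | 1 | 1 | 0 |    0    |    1     | 1  |  0  |     1     |     0      |        0         |               1              
0 | 1 | 0 | 1 |    1    |    0     | 1  |  0  |     1     |     0      |        1         |               1              
0 | 1 | 0 | 0 |    0    |    1     | 1  |  0  |     1     |     0      |        1         |               0              
0 | 0 | 1 | 1 |    0    |    1     | 1  |  0  |     1     |     0      |        0         |               1              
0 | 0 | 1 | 0 |    1    |    0     | 1  |  0  |     1     |     0      |        0         |               0              
0 | 0 | 0 | 1 |    0    |    1     | 1  |  0  |     1     |     0      |        1         |               0              
0 | 0 | 0 | 0 |    1    |    0     | 1  |  0  |     1     |     0      |        1         |               1              
The formula is true on 8 of the 16 rows.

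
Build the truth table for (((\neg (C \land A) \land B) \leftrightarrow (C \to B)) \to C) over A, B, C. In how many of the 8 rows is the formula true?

A | B | C || (C \land A) | \neg (C \land A) | (\neg (C \land A) \land B) | (C \to B) | φ
T | T | T ||      T      |        F         |             F              |     T     | T
T | T | F ||      F      |        T         |             T              |     T     | F
T | F | T ||      T      |        F         |             F              |     F     | T
T | F | F ||      F      |        T         |             F              |     T     | T
F | T | T ||      F      |        T         |             T              |     T     | T
F | T | F ||      F      |        T         |             T              |     T     | F
F | F | T ||      F      |        T         |             F              |     F     | T
F | F | F ||      F      |        T         |             F              |     T     | T
The formula is true on 6 of the 8 rows.

6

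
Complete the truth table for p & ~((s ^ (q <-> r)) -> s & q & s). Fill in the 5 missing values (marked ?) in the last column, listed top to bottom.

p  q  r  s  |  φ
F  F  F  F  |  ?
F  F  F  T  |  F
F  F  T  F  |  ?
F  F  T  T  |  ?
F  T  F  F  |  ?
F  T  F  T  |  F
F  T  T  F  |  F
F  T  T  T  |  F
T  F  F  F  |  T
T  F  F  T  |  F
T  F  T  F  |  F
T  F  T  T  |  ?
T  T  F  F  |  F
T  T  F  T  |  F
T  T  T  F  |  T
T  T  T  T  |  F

F, F, F, F, T

Row p=F, q=F, r=F, s=F: ~((s ^ (q <-> r)) -> s & q & s) = T, so the formula = F.
Row p=F, q=F, r=T, s=F: ~((s ^ (q <-> r)) -> s & q & s) = F, so the formula = F.
Row p=F, q=F, r=T, s=T: ~((s ^ (q <-> r)) -> s & q & s) = T, so the formula = F.
Row p=F, q=T, r=F, s=F: ~((s ^ (q <-> r)) -> s & q & s) = F, so the formula = F.
Row p=T, q=F, r=T, s=T: ~((s ^ (q <-> r)) -> s & q & s) = T, so the formula = T.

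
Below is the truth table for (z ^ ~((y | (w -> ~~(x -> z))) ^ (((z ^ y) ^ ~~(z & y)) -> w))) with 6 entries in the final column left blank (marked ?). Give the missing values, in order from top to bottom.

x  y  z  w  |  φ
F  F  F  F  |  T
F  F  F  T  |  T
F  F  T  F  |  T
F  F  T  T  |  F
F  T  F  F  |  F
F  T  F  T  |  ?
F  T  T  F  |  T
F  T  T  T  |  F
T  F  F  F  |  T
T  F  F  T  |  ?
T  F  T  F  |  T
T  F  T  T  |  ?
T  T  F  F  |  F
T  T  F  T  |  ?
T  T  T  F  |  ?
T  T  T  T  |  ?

Row x=F, y=T, z=F, w=T: ~((y | (w -> ~~(x -> z))) ^ (((z ^ y) ^ ~~(z & y)) -> w)) = T, so the formula = T.
Row x=T, y=F, z=F, w=T: ~((y | (w -> ~~(x -> z))) ^ (((z ^ y) ^ ~~(z & y)) -> w)) = F, so the formula = F.
Row x=T, y=F, z=T, w=T: ~((y | (w -> ~~(x -> z))) ^ (((z ^ y) ^ ~~(z & y)) -> w)) = T, so the formula = F.
Row x=T, y=T, z=F, w=T: ~((y | (w -> ~~(x -> z))) ^ (((z ^ y) ^ ~~(z & y)) -> w)) = T, so the formula = T.
Row x=T, y=T, z=T, w=F: ~((y | (w -> ~~(x -> z))) ^ (((z ^ y) ^ ~~(z & y)) -> w)) = F, so the formula = T.
Row x=T, y=T, z=T, w=T: ~((y | (w -> ~~(x -> z))) ^ (((z ^ y) ^ ~~(z & y)) -> w)) = T, so the formula = F.

T, F, F, T, T, F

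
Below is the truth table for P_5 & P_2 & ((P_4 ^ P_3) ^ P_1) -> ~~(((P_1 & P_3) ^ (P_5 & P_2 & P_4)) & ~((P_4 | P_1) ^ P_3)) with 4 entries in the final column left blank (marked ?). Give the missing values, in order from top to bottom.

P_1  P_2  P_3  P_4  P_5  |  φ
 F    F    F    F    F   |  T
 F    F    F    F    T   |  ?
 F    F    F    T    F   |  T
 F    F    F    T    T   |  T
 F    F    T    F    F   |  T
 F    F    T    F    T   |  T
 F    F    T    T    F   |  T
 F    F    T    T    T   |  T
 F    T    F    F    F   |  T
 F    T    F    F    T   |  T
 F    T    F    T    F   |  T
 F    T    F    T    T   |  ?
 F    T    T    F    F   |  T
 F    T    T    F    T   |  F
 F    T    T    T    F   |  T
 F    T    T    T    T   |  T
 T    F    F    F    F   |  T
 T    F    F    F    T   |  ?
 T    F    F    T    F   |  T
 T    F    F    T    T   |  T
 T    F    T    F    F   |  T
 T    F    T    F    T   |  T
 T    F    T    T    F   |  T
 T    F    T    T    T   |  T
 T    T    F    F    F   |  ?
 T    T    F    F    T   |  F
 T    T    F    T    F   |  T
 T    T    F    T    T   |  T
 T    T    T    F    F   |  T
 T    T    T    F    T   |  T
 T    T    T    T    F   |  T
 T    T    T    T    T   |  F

Row P_1=F, P_2=F, P_3=F, P_4=F, P_5=T: (P_5 & P_2 & ((P_4 ^ P_3) ^ P_1)) = F, ~~(((P_1 & P_3) ^ (P_5 & P_2 & P_4)) & ~((P_4 | P_1) ^ P_3)) = F, so the formula = T.
Row P_1=F, P_2=T, P_3=F, P_4=T, P_5=T: (P_5 & P_2 & ((P_4 ^ P_3) ^ P_1)) = T, ~~(((P_1 & P_3) ^ (P_5 & P_2 & P_4)) & ~((P_4 | P_1) ^ P_3)) = F, so the formula = F.
Row P_1=T, P_2=F, P_3=F, P_4=F, P_5=T: (P_5 & P_2 & ((P_4 ^ P_3) ^ P_1)) = F, ~~(((P_1 & P_3) ^ (P_5 & P_2 & P_4)) & ~((P_4 | P_1) ^ P_3)) = F, so the formula = T.
Row P_1=T, P_2=T, P_3=F, P_4=F, P_5=F: (P_5 & P_2 & ((P_4 ^ P_3) ^ P_1)) = F, ~~(((P_1 & P_3) ^ (P_5 & P_2 & P_4)) & ~((P_4 | P_1) ^ P_3)) = F, so the formula = T.

T, F, T, T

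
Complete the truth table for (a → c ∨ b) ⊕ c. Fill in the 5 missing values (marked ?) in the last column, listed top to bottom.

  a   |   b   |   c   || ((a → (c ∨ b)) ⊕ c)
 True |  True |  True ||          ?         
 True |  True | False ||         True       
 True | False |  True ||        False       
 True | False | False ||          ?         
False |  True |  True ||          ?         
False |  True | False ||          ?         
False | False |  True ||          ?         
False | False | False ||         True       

False, False, False, True, False

Row a=True, b=True, c=True: (a → c ∨ b) = True, so ((a → (c ∨ b)) ⊕ c) = False.
Row a=True, b=False, c=False: (a → c ∨ b) = False, so ((a → (c ∨ b)) ⊕ c) = False.
Row a=False, b=True, c=True: (a → c ∨ b) = True, so ((a → (c ∨ b)) ⊕ c) = False.
Row a=False, b=True, c=False: (a → c ∨ b) = True, so ((a → (c ∨ b)) ⊕ c) = True.
Row a=False, b=False, c=True: (a → c ∨ b) = True, so ((a → (c ∨ b)) ⊕ c) = False.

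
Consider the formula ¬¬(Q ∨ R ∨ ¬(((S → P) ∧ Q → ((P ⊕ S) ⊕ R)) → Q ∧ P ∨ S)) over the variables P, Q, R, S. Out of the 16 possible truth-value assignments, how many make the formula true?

14

P | Q | R | S | (Q ∨ R) | (S → P) | ((S → P) ∧ Q) | (P ⊕ S) | ((P ⊕ S) ⊕ R) | (Q ∧ P) | ((Q ∧ P) ∨ S) | φ
- | - | - | - | ------- | ------- | ------------- | ------- | ------------- | ------- | ------------- | -
T | T | T | T |    T    |    T    |       T       |    F    |       T       |    T    |       T       | T
T | T | T | F |    T    |    T    |       T       |    T    |       F       |    T    |       T       | T
T | T | F | T |    T    |    T    |       T       |    F    |       F       |    T    |       T       | T
T | T | F | F |    T    |    T    |       T       |    T    |       T       |    T    |       T       | T
T | F | T | T |    T    |    T    |       F       |    F    |       T       |    F    |       T       | T
T | F | T | F |    T    |    T    |       F       |    T    |       F       |    F    |       F       | T
T | F | F | T |    F    |    T    |       F       |    F    |       F       |    F    |       T       | F
T | F | F | F |    F    |    T    |       F       |    T    |       T       |    F    |       F       | T
F | T | T | T |    T    |    F    |       F       |    T    |       F       |    F    |       T       | T
F | T | T | F |    T    |    T    |       T       |    F    |       T       |    F    |       F       | T
F | T | F | T |    T    |    F    |       F       |    T    |       T       |    F    |       T       | T
F | T | F | F |    T    |    T    |       T       |    F    |       F       |    F    |       F       | T
F | F | T | T |    T    |    F    |       F       |    T    |       F       |    F    |       T       | T
F | F | T | F |    T    |    T    |       F       |    F    |       T       |    F    |       F       | T
F | F | F | T |    F    |    F    |       F       |    T    |       T       |    F    |       T       | F
F | F | F | F |    F    |    T    |       F       |    F    |       F       |    F    |       F       | T
The formula is true on 14 of the 16 rows.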